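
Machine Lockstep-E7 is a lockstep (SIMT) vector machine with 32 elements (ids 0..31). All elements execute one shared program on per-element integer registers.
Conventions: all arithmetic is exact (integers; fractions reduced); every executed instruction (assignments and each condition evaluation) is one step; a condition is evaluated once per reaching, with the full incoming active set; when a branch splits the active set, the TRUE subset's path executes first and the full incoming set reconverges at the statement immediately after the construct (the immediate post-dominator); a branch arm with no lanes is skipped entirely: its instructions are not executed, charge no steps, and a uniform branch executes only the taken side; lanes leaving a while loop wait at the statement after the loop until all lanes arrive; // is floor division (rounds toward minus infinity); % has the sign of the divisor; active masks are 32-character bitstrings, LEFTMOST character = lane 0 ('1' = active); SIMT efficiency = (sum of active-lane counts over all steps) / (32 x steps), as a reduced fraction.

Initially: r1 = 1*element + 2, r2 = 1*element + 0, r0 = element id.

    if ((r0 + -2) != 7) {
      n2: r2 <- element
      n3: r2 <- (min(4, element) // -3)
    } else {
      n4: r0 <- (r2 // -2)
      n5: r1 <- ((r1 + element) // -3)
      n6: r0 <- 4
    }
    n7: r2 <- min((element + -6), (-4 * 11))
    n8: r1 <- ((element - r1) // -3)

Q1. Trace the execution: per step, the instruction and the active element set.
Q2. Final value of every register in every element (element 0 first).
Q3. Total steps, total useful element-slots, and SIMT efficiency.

step 0: eval ((r0 + -2) != 7)        11111111111111111111111111111111
step 1: r2 <- element                11111111101111111111111111111111
step 2: r2 <- (min(4, element) // -3) 11111111101111111111111111111111
step 3: r0 <- (r2 // -2)             00000000010000000000000000000000
step 4: r1 <- ((r1 + element) // -3) 00000000010000000000000000000000
step 5: r0 <- 4                      00000000010000000000000000000000
step 6: r2 <- min((element + -6), (-4 * 11)) 11111111111111111111111111111111
step 7: r1 <- ((element - r1) // -3) 11111111111111111111111111111111

Answer: 8 steps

r1: 0,0,0,0,0,0,0,0,0,-6,0,0,0,0,0,0,0,0,0,0,0,0,0,0,0,0,0,0,0,0,0,0
r2: -44,-44,-44,-44,-44,-44,-44,-44,-44,-44,-44,-44,-44,-44,-44,-44,-44,-44,-44,-44,-44,-44,-44,-44,-44,-44,-44,-44,-44,-44,-44,-44
r0: 0,1,2,3,4,5,6,7,8,4,10,11,12,13,14,15,16,17,18,19,20,21,22,23,24,25,26,27,28,29,30,31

steps = 8; useful = 161; efficiency = 161/256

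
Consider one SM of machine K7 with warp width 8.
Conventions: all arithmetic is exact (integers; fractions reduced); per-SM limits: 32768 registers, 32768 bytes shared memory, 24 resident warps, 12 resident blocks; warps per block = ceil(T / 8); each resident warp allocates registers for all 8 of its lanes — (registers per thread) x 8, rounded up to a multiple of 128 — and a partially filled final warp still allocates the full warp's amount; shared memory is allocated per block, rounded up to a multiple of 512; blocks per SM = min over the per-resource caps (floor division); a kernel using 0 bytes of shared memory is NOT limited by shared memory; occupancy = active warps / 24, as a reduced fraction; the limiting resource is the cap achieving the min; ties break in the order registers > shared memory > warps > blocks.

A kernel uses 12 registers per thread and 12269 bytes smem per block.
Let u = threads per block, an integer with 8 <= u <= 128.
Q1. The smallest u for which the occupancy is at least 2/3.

Answer: u = 57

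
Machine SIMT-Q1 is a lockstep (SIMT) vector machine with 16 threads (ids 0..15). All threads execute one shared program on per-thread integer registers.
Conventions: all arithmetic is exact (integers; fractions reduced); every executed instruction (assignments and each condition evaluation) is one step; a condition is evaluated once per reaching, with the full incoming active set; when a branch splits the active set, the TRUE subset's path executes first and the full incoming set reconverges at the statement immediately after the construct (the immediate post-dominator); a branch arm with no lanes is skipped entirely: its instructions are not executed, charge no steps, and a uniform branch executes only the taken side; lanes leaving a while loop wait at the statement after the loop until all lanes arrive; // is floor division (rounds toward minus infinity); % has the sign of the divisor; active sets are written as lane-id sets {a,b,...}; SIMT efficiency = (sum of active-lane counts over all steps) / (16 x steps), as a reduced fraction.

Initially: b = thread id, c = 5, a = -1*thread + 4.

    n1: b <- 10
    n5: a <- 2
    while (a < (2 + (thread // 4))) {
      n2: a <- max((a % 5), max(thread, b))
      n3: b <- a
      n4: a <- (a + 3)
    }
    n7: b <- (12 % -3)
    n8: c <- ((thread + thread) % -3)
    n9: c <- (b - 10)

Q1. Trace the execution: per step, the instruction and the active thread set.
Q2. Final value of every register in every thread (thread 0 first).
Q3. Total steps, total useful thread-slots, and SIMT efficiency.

step 0: b <- 10                      {0,1,2,3,4,5,6,7,8,9,10,11,12,13,14,15}
step 1: a <- 2                       {0,1,2,3,4,5,6,7,8,9,10,11,12,13,14,15}
step 2: eval (a < (2 + (thread // 4))) {0,1,2,3,4,5,6,7,8,9,10,11,12,13,14,15}
step 3: a <- max((a % 5), max(thread, b)) {4,5,6,7,8,9,10,11,12,13,14,15}
step 4: b <- a                       {4,5,6,7,8,9,10,11,12,13,14,15}
step 5: a <- (a + 3)                 {4,5,6,7,8,9,10,11,12,13,14,15}
step 6: eval (a < (2 + (thread // 4))) {4,5,6,7,8,9,10,11,12,13,14,15}
step 7: b <- (12 % -3)               {0,1,2,3,4,5,6,7,8,9,10,11,12,13,14,15}
step 8: c <- ((thread + thread) % -3) {0,1,2,3,4,5,6,7,8,9,10,11,12,13,14,15}
step 9: c <- (b - 10)                {0,1,2,3,4,5,6,7,8,9,10,11,12,13,14,15}

Answer: 10 steps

b: 0,0,0,0,0,0,0,0,0,0,0,0,0,0,0,0
c: -10,-10,-10,-10,-10,-10,-10,-10,-10,-10,-10,-10,-10,-10,-10,-10
a: 2,2,2,2,13,13,13,13,13,13,13,14,15,16,17,18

steps = 10; useful = 144; efficiency = 144/160 = 9/10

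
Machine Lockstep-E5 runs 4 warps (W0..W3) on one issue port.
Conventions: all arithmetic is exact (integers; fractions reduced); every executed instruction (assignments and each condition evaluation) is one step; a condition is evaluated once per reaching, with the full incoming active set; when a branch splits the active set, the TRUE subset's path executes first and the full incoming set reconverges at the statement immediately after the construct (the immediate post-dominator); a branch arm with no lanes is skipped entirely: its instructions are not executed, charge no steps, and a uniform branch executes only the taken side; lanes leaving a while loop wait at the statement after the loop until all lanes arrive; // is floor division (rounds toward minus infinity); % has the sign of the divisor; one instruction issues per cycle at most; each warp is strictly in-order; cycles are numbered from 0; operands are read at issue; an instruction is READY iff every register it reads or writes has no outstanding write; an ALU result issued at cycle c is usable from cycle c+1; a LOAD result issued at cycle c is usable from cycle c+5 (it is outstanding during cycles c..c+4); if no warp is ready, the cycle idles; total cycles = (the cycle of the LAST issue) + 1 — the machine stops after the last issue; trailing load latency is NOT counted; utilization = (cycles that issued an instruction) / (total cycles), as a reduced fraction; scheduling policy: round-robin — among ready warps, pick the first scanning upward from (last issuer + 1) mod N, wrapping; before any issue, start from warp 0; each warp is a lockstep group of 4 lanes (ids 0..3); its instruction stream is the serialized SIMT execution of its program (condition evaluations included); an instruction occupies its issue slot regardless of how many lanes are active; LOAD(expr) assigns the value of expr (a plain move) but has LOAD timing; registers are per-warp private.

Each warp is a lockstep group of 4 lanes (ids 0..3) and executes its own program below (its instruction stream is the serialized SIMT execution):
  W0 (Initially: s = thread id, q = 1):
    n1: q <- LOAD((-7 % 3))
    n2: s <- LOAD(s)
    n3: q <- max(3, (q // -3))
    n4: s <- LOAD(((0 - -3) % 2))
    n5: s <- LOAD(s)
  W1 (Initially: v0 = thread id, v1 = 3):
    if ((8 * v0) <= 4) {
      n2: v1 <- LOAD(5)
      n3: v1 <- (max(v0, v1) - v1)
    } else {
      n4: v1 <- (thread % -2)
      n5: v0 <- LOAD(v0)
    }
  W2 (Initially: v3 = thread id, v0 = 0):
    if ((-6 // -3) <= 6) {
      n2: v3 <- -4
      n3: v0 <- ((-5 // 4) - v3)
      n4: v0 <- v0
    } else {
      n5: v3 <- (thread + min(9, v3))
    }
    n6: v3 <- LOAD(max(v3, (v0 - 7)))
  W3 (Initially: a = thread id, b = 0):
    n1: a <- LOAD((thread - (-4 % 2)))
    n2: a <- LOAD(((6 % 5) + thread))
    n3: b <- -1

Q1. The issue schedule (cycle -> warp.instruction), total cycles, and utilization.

cycle 0: W0.I0
cycle 1: W1.I0
cycle 2: W2.I0
cycle 3: W3.I0
cycle 4: W0.I1
cycle 5: W1.I1
cycle 6: W2.I1
cycle 7: W0.I2
cycle 8: W2.I2
cycle 9: W3.I1
cycle 10: W0.I3
cycle 11: W1.I2
cycle 12: W2.I3
cycle 13: W3.I2
cycle 14: W1.I3
cycle 15: W2.I4
cycle 16: W0.I4
cycle 17: W1.I4

Answer: 18 cycles, utilization 1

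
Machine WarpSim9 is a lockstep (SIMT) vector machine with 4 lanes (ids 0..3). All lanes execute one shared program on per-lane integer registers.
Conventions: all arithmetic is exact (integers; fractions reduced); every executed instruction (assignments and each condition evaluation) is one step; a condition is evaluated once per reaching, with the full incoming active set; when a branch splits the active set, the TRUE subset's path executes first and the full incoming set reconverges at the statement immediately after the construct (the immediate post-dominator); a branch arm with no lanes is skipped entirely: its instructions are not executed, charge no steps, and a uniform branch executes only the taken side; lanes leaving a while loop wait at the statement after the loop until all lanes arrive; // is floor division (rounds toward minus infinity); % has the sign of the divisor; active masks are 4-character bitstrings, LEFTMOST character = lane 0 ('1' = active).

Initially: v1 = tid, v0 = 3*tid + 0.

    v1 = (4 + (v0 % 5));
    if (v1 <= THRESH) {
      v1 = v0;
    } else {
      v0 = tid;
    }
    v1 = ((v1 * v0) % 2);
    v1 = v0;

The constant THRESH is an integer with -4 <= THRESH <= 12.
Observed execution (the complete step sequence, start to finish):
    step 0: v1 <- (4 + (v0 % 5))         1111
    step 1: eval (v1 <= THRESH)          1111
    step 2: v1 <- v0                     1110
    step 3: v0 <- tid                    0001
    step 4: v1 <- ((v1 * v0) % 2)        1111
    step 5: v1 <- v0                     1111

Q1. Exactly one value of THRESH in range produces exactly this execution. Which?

Answer: THRESH = 7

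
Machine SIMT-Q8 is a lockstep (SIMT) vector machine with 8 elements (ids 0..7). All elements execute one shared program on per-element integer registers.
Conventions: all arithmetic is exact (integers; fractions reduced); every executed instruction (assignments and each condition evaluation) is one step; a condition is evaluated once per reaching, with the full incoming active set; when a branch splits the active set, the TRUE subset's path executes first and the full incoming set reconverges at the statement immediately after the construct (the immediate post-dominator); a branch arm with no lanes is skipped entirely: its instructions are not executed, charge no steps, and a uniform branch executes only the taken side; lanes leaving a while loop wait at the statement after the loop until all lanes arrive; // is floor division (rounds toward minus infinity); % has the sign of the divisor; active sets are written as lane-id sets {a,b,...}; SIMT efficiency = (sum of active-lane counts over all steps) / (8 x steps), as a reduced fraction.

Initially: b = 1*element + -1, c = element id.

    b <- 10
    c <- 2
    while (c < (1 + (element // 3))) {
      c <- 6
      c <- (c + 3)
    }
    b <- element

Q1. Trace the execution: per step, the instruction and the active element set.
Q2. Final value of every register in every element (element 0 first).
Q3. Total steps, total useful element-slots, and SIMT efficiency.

step 0: b <- 10                      {0,1,2,3,4,5,6,7}
step 1: c <- 2                       {0,1,2,3,4,5,6,7}
step 2: eval (c < (1 + (element // 3))) {0,1,2,3,4,5,6,7}
step 3: c <- 6                       {6,7}
step 4: c <- (c + 3)                 {6,7}
step 5: eval (c < (1 + (element // 3))) {6,7}
step 6: b <- element                 {0,1,2,3,4,5,6,7}

Answer: 7 steps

b: 0,1,2,3,4,5,6,7
c: 2,2,2,2,2,2,9,9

steps = 7; useful = 38; efficiency = 38/56 = 19/28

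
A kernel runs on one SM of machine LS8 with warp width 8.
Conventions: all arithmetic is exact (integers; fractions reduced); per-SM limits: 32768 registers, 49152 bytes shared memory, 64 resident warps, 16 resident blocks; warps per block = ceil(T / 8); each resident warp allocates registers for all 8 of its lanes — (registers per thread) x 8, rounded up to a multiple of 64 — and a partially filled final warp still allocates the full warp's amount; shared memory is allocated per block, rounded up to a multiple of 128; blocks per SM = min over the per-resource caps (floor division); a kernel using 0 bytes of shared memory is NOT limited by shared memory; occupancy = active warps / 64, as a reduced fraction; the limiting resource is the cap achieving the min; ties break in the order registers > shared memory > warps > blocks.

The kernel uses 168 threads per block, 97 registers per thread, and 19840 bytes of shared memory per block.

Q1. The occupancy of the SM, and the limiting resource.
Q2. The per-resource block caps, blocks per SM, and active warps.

Answer: occupancy 21/64, limited by registers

registers: 1 block
shared memory: 2 blocks
warps: 3 blocks
blocks: 16 blocks

Answer: 1 block, 21 active warps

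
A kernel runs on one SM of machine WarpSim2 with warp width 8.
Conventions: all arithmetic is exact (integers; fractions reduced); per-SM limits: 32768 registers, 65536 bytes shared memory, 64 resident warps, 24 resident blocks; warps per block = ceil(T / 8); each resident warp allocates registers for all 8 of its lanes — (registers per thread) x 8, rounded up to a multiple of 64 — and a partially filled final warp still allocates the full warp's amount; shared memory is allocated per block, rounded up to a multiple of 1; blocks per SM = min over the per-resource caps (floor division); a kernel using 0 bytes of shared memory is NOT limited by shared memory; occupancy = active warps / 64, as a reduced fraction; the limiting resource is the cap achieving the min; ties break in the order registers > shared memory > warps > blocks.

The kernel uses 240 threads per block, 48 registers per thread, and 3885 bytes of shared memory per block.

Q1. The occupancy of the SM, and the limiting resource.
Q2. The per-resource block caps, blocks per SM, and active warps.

Answer: occupancy 15/16, limited by registers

registers: 2 blocks
shared memory: 16 blocks
warps: 2 blocks
blocks: 24 blocks

Answer: 2 blocks, 60 active warps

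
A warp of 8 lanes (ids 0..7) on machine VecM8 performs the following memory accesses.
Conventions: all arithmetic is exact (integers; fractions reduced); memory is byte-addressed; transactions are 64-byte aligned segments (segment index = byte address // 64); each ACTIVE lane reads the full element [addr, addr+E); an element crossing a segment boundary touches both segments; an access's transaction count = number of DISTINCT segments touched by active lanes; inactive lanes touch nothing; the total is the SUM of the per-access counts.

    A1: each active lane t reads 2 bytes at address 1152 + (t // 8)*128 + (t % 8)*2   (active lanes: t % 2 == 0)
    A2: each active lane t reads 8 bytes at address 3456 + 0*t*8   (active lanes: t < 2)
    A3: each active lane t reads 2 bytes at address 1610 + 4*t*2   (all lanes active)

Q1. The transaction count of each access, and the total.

A1: 1 transaction
A2: 1 transaction
A3: 2 transactions

Answer: 1,1,2; total 4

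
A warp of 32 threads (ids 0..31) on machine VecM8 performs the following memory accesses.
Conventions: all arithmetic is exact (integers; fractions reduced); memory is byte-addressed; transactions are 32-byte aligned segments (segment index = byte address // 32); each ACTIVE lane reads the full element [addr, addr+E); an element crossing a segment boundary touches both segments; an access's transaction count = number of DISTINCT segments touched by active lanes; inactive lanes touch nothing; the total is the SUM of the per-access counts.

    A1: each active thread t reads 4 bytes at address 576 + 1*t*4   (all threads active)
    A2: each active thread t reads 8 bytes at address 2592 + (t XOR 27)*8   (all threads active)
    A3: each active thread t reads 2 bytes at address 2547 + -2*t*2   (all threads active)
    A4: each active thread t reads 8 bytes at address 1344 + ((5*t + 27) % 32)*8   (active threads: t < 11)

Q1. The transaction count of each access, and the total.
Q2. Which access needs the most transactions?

A1: 4 transactions
A2: 8 transactions
A3: 5 transactions
A4: 7 transactions

Answer: 4,8,5,7; total 24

Answer: A2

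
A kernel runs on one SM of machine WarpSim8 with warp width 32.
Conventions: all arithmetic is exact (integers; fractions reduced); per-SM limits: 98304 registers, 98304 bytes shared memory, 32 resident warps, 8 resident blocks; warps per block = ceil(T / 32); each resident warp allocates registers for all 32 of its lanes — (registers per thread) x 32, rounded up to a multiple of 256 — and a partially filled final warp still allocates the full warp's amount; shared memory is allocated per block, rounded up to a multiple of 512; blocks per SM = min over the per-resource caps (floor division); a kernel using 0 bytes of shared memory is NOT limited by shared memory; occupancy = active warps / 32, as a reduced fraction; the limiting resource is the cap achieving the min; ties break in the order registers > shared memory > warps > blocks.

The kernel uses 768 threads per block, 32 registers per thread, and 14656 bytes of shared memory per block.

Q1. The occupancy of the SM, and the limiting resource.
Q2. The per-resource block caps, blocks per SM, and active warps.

Answer: occupancy 3/4, limited by warps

registers: 4 blocks
shared memory: 6 blocks
warps: 1 block
blocks: 8 blocks

Answer: 1 block, 24 active warps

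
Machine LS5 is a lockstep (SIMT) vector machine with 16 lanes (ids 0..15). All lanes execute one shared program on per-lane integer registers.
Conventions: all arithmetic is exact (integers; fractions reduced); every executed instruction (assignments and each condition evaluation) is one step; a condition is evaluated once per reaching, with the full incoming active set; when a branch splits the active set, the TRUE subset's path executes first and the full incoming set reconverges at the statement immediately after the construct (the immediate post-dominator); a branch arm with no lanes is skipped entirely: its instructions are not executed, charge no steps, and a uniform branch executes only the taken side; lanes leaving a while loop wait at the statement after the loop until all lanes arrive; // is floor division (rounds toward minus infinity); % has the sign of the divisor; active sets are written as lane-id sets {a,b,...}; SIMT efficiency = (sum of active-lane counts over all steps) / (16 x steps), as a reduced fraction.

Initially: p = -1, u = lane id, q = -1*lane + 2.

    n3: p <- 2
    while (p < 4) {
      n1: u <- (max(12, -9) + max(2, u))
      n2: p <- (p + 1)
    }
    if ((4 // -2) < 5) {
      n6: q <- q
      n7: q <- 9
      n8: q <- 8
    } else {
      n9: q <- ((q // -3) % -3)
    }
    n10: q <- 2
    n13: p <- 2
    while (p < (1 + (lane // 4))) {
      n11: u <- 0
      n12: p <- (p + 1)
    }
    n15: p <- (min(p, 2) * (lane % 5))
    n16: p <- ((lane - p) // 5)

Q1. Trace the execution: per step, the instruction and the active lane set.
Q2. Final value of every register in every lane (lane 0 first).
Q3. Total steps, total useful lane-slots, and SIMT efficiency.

step 0: p <- 2                       {0,1,2,3,4,5,6,7,8,9,10,11,12,13,14,15}
step 1: eval (p < 4)                 {0,1,2,3,4,5,6,7,8,9,10,11,12,13,14,15}
step 2: u <- (max(12, -9) + max(2, u)) {0,1,2,3,4,5,6,7,8,9,10,11,12,13,14,15}
step 3: p <- (p + 1)                 {0,1,2,3,4,5,6,7,8,9,10,11,12,13,14,15}
step 4: eval (p < 4)                 {0,1,2,3,4,5,6,7,8,9,10,11,12,13,14,15}
step 5: u <- (max(12, -9) + max(2, u)) {0,1,2,3,4,5,6,7,8,9,10,11,12,13,14,15}
step 6: p <- (p + 1)                 {0,1,2,3,4,5,6,7,8,9,10,11,12,13,14,15}
step 7: eval (p < 4)                 {0,1,2,3,4,5,6,7,8,9,10,11,12,13,14,15}
step 8: eval ((4 // -2) < 5)         {0,1,2,3,4,5,6,7,8,9,10,11,12,13,14,15}
step 9: q <- q                       {0,1,2,3,4,5,6,7,8,9,10,11,12,13,14,15}
step 10: q <- 9                       {0,1,2,3,4,5,6,7,8,9,10,11,12,13,14,15}
step 11: q <- 8                       {0,1,2,3,4,5,6,7,8,9,10,11,12,13,14,15}
step 12: q <- 2                       {0,1,2,3,4,5,6,7,8,9,10,11,12,13,14,15}
step 13: p <- 2                       {0,1,2,3,4,5,6,7,8,9,10,11,12,13,14,15}
step 14: eval (p < (1 + (lane // 4))) {0,1,2,3,4,5,6,7,8,9,10,11,12,13,14,15}
step 15: u <- 0                       {8,9,10,11,12,13,14,15}
step 16: p <- (p + 1)                 {8,9,10,11,12,13,14,15}
step 17: eval (p < (1 + (lane // 4))) {8,9,10,11,12,13,14,15}
step 18: u <- 0                       {12,13,14,15}
step 19: p <- (p + 1)                 {12,13,14,15}
step 20: eval (p < (1 + (lane // 4))) {12,13,14,15}
step 21: p <- (min(p, 2) * (lane % 5)) {0,1,2,3,4,5,6,7,8,9,10,11,12,13,14,15}
step 22: p <- ((lane - p) // 5)       {0,1,2,3,4,5,6,7,8,9,10,11,12,13,14,15}

Answer: 23 steps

p: 0,-1,-1,-1,-1,1,0,0,0,0,2,1,1,1,1,3
u: 26,26,26,27,28,29,30,31,0,0,0,0,0,0,0,0
q: 2,2,2,2,2,2,2,2,2,2,2,2,2,2,2,2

steps = 23; useful = 308; efficiency = 308/368 = 77/92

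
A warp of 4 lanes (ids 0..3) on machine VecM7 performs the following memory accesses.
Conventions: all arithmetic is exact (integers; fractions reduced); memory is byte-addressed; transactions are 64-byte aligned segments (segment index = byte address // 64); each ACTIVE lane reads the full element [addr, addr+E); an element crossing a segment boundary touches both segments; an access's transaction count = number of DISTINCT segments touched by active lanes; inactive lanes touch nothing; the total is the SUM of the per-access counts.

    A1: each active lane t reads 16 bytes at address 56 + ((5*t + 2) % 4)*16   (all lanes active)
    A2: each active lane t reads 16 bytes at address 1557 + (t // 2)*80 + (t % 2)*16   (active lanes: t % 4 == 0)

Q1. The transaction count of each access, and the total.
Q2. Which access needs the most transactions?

A1: 2 transactions
A2: 1 transaction

Answer: 2,1; total 3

Answer: A1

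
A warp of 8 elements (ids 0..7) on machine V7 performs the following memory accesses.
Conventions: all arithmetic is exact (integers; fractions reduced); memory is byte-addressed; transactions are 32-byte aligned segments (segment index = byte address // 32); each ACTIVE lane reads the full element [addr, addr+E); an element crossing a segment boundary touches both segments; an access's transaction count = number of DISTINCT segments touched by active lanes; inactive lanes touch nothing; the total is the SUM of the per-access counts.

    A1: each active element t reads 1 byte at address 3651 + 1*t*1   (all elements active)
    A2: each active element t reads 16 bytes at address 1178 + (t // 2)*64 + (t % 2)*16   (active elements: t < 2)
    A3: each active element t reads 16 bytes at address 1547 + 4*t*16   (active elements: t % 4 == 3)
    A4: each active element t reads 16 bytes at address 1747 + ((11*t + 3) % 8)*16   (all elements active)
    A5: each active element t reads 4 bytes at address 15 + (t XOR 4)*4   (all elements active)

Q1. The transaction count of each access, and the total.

A1: 1 transaction
A2: 2 transactions
A3: 2 transactions
A4: 5 transactions
A5: 2 transactions

Answer: 1,2,2,5,2; total 12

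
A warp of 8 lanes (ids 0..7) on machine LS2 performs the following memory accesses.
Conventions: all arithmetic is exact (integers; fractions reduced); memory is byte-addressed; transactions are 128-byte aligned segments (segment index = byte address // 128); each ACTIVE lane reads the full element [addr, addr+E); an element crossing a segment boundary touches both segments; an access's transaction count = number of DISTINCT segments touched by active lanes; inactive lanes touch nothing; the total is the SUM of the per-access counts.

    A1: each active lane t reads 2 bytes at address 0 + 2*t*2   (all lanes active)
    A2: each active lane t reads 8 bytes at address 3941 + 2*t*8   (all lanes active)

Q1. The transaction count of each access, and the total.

A1: 1 transaction
A2: 2 transactions

Answer: 1,2; total 3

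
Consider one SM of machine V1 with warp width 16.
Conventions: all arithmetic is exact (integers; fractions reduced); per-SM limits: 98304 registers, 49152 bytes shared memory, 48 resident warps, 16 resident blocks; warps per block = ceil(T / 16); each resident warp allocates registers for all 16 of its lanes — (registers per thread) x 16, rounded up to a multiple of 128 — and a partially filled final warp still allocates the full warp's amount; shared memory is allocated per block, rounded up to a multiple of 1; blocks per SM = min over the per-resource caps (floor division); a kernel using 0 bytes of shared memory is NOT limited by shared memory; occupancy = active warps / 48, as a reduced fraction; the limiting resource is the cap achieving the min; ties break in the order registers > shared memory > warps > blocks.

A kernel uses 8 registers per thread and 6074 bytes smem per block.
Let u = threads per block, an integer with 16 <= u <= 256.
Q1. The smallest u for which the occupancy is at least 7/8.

Answer: u = 81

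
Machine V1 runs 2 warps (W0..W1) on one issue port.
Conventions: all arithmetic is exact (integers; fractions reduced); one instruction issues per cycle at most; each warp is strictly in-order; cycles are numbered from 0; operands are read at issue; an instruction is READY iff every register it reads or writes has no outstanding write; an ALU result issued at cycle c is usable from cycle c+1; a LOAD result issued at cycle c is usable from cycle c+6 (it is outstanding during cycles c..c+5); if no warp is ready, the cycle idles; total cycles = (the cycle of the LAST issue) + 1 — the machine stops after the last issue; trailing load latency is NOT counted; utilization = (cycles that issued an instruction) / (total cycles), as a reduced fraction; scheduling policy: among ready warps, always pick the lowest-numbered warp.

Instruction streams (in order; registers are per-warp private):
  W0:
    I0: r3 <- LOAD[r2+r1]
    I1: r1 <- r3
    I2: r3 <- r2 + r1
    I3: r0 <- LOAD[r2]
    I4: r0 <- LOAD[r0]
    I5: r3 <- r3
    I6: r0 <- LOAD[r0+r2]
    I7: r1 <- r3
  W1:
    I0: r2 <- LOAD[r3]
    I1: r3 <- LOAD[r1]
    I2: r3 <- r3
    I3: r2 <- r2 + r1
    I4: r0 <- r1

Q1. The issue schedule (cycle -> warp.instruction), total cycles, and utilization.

cycle 0: W0.I0
cycle 1: W1.I0
cycle 2: W1.I1
cycle 3: idle
cycle 4: idle
cycle 5: idle
cycle 6: W0.I1
cycle 7: W0.I2
cycle 8: W0.I3
cycle 9: W1.I2
cycle 10: W1.I3
cycle 11: W1.I4
cycle 12: idle
cycle 13: idle
cycle 14: W0.I4
cycle 15: W0.I5
cycle 16: idle
cycle 17: idle
cycle 18: idle
cycle 19: idle
cycle 20: W0.I6
cycle 21: W0.I7

Answer: 22 cycles, utilization 13/22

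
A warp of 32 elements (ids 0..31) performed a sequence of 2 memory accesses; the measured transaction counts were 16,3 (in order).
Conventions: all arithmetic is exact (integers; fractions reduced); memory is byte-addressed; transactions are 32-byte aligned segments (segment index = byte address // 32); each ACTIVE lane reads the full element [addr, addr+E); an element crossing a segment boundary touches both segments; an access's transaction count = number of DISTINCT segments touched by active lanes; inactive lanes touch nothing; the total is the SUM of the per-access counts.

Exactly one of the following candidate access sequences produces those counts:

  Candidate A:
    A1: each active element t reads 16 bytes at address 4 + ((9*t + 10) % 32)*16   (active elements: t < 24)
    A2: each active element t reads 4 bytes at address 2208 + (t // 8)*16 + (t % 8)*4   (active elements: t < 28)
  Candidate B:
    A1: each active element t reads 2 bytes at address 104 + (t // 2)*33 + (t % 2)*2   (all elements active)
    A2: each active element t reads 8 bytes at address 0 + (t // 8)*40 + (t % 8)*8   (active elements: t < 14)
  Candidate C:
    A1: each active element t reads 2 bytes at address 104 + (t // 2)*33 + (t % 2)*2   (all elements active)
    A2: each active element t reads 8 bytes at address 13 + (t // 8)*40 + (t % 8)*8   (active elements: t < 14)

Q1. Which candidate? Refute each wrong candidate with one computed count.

A: A1 gives 17 transactions, not 16
C: A2 gives 4 transactions, not 3
B: all counts match (16,3)

Answer: B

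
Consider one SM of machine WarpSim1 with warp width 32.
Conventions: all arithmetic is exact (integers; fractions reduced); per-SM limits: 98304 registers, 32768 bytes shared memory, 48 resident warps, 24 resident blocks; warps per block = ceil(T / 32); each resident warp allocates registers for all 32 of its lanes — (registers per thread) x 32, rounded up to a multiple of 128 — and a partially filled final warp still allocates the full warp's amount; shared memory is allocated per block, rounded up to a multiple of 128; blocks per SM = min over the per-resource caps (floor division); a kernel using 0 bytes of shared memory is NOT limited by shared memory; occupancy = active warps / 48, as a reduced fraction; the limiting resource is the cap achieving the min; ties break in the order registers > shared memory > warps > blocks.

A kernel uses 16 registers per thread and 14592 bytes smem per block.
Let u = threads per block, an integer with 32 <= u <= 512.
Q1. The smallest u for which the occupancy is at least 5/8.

Answer: u = 449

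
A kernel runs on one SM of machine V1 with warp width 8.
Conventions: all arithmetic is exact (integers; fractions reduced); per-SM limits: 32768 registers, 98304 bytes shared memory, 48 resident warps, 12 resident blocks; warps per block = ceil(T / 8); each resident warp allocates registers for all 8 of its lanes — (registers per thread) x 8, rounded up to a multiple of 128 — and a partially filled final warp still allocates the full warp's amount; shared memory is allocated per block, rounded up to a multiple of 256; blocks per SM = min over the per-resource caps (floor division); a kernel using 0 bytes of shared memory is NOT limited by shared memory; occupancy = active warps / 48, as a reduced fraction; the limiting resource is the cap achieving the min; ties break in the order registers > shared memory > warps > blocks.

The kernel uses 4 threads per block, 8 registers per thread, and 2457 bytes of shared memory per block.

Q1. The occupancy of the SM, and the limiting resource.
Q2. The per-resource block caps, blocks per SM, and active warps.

Answer: occupancy 1/4, limited by blocks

registers: 256 blocks
shared memory: 38 blocks
warps: 48 blocks
blocks: 12 blocks

Answer: 12 blocks, 12 active warps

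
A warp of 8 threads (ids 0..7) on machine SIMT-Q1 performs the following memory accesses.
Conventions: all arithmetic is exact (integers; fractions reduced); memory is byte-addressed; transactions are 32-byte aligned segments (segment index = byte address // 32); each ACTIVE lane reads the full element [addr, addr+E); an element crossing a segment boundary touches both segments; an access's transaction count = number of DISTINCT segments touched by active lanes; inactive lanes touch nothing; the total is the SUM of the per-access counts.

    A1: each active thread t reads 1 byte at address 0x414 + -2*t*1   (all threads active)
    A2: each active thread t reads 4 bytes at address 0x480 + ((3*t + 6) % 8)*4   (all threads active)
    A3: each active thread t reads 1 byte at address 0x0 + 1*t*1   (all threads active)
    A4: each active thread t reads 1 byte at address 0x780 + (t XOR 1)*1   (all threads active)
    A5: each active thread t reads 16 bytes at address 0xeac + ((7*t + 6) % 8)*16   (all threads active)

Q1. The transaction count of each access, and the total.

A1: 1 transaction
A2: 1 transaction
A3: 1 transaction
A4: 1 transaction
A5: 5 transactions

Answer: 1,1,1,1,5; total 9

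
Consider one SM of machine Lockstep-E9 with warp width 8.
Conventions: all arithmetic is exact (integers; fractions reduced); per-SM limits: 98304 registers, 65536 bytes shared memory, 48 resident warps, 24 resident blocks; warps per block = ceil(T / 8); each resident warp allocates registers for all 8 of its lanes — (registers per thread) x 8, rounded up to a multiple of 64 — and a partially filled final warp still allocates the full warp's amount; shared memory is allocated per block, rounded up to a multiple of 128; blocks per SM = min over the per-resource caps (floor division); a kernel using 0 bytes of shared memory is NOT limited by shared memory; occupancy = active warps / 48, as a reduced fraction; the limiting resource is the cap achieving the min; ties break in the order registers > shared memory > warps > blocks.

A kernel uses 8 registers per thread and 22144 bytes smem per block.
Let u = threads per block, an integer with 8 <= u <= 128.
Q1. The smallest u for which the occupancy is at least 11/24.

Answer: u = 81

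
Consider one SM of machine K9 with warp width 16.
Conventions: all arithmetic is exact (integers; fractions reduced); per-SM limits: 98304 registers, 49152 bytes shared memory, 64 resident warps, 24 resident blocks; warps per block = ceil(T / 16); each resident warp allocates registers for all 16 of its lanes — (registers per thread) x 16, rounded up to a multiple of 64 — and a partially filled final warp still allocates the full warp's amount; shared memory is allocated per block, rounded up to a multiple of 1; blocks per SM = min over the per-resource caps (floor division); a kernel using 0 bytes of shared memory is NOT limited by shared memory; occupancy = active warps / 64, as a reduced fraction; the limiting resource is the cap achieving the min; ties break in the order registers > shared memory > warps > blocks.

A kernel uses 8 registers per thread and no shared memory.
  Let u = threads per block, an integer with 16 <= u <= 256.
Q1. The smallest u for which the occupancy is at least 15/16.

Answer: u = 33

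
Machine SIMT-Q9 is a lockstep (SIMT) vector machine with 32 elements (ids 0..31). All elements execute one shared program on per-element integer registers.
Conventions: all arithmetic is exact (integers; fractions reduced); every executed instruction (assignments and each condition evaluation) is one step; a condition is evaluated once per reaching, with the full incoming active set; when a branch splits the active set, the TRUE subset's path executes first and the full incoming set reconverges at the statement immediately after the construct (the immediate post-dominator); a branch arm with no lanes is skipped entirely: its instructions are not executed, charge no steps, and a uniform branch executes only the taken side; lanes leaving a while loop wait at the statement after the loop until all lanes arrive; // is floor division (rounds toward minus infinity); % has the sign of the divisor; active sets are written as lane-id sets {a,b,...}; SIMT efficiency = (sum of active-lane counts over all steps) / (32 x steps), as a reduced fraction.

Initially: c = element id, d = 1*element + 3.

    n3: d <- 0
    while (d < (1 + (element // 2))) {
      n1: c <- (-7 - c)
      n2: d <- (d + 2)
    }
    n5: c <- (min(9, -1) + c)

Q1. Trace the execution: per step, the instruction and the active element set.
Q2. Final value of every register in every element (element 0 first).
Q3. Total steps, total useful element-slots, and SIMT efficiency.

step 0: d <- 0                       {0,1,2,3,4,5,6,7,8,9,10,11,12,13,14,15,16,17,18,19,20,21,22,23,24,25,26,27,28,29,30,31}
step 1: eval (d < (1 + (element // 2))) {0,1,2,3,4,5,6,7,8,9,10,11,12,13,14,15,16,17,18,19,20,21,22,23,24,25,26,27,28,29,30,31}
step 2: c <- (-7 - c)                {0,1,2,3,4,5,6,7,8,9,10,11,12,13,14,15,16,17,18,19,20,21,22,23,24,25,26,27,28,29,30,31}
step 3: d <- (d + 2)                 {0,1,2,3,4,5,6,7,8,9,10,11,12,13,14,15,16,17,18,19,20,21,22,23,24,25,26,27,28,29,30,31}
step 4: eval (d < (1 + (element // 2))) {0,1,2,3,4,5,6,7,8,9,10,11,12,13,14,15,16,17,18,19,20,21,22,23,24,25,26,27,28,29,30,31}
step 5: c <- (-7 - c)                {4,5,6,7,8,9,10,11,12,13,14,15,16,17,18,19,20,21,22,23,24,25,26,27,28,29,30,31}
step 6: d <- (d + 2)                 {4,5,6,7,8,9,10,11,12,13,14,15,16,17,18,19,20,21,22,23,24,25,26,27,28,29,30,31}
step 7: eval (d < (1 + (element // 2))) {4,5,6,7,8,9,10,11,12,13,14,15,16,17,18,19,20,21,22,23,24,25,26,27,28,29,30,31}
step 8: c <- (-7 - c)                {8,9,10,11,12,13,14,15,16,17,18,19,20,21,22,23,24,25,26,27,28,29,30,31}
step 9: d <- (d + 2)                 {8,9,10,11,12,13,14,15,16,17,18,19,20,21,22,23,24,25,26,27,28,29,30,31}
step 10: eval (d < (1 + (element // 2))) {8,9,10,11,12,13,14,15,16,17,18,19,20,21,22,23,24,25,26,27,28,29,30,31}
step 11: c <- (-7 - c)                {12,13,14,15,16,17,18,19,20,21,22,23,24,25,26,27,28,29,30,31}
step 12: d <- (d + 2)                 {12,13,14,15,16,17,18,19,20,21,22,23,24,25,26,27,28,29,30,31}
step 13: eval (d < (1 + (element // 2))) {12,13,14,15,16,17,18,19,20,21,22,23,24,25,26,27,28,29,30,31}
step 14: c <- (-7 - c)                {16,17,18,19,20,21,22,23,24,25,26,27,28,29,30,31}
step 15: d <- (d + 2)                 {16,17,18,19,20,21,22,23,24,25,26,27,28,29,30,31}
step 16: eval (d < (1 + (element // 2))) {16,17,18,19,20,21,22,23,24,25,26,27,28,29,30,31}
step 17: c <- (-7 - c)                {20,21,22,23,24,25,26,27,28,29,30,31}
step 18: d <- (d + 2)                 {20,21,22,23,24,25,26,27,28,29,30,31}
step 19: eval (d < (1 + (element // 2))) {20,21,22,23,24,25,26,27,28,29,30,31}
step 20: c <- (-7 - c)                {24,25,26,27,28,29,30,31}
step 21: d <- (d + 2)                 {24,25,26,27,28,29,30,31}
step 22: eval (d < (1 + (element // 2))) {24,25,26,27,28,29,30,31}
step 23: c <- (-7 - c)                {28,29,30,31}
step 24: d <- (d + 2)                 {28,29,30,31}
step 25: eval (d < (1 + (element // 2))) {28,29,30,31}
step 26: c <- (min(9, -1) + c)        {0,1,2,3,4,5,6,7,8,9,10,11,12,13,14,15,16,17,18,19,20,21,22,23,24,25,26,27,28,29,30,31}

Answer: 27 steps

c: -8,-9,-10,-11,3,4,5,6,-16,-17,-18,-19,11,12,13,14,-24,-25,-26,-27,19,20,21,22,-32,-33,-34,-35,27,28,29,30
d: 2,2,2,2,4,4,4,4,6,6,6,6,8,8,8,8,10,10,10,10,12,12,12,12,14,14,14,14,16,16,16,16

steps = 27; useful = 528; efficiency = 528/864 = 11/18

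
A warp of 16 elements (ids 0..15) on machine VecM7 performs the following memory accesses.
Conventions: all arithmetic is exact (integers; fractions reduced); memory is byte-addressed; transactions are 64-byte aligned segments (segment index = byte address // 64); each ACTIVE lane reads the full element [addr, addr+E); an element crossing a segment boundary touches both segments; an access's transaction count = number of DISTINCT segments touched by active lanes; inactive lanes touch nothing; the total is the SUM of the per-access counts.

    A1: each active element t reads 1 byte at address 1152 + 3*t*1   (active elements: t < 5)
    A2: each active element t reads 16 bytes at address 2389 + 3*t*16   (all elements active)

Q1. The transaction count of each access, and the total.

A1: 1 transaction
A2: 12 transactions

Answer: 1,12; total 13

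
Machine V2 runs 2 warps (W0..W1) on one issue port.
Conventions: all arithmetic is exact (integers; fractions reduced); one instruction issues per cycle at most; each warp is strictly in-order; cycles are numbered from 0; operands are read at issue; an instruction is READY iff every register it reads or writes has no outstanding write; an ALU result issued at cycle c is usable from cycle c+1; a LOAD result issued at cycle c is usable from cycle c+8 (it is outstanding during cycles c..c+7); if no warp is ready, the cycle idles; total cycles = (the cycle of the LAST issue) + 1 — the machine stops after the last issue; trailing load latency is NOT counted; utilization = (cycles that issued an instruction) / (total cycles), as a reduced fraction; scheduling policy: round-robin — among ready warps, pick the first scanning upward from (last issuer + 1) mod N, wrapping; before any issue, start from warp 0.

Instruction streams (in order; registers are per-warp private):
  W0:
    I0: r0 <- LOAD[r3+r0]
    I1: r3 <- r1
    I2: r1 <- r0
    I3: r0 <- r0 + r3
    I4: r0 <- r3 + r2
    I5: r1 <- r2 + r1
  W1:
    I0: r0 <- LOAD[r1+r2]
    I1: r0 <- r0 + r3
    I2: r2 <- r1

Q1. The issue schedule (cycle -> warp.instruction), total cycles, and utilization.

cycle 0: W0.I0
cycle 1: W1.I0
cycle 2: W0.I1
cycle 3: idle
cycle 4: idle
cycle 5: idle
cycle 6: idle
cycle 7: idle
cycle 8: W0.I2
cycle 9: W1.I1
cycle 10: W0.I3
cycle 11: W1.I2
cycle 12: W0.I4
cycle 13: W0.I5

Answer: 14 cycles, utilization 9/14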